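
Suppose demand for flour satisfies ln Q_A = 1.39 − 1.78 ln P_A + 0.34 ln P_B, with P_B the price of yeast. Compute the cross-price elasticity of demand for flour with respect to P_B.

In a log-linear (constant-elasticity) demand function, the coefficient on ln P_B is the cross-price elasticity.
ε = 0.34. Positive, so flour and yeast are substitutes.

0.34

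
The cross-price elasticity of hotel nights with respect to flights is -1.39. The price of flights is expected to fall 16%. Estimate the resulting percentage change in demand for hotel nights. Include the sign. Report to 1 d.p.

%ΔQ ≈ ε × %ΔP of flights = -1.39 × (-16%) = 22.2%.

22.2%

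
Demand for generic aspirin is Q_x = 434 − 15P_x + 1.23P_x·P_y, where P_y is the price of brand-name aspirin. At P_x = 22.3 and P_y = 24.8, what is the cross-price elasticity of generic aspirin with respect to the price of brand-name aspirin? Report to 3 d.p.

At P_x = 22.3 and P_y = 24.8: Q_x = 779.739.
∂Q_x/∂P_y = 1.23P_x = 1.23(22.3) = 27.4290.
ε = (∂Q_x/∂P_y)(P_y/Q_x) = 27.4290 × (24.8/779.739) ≈ 0.872.
ε > 0: substitutes.

0.872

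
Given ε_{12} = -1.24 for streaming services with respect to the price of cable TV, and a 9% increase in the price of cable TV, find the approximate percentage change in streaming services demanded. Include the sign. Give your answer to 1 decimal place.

-11.2%

%ΔQ ≈ ε × %ΔP of cable TV = -1.24 × (9%) = -11.2%.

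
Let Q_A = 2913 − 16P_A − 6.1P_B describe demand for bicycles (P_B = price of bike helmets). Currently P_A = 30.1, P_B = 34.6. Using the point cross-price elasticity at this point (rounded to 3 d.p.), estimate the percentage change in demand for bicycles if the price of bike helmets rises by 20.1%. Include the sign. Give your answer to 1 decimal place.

-1.9%

At P_A = 30.1, P_B = 34.6: Q_A = 2220.34.
∂Q_A/∂P_B = -6.1.
ε = (∂Q_A/∂P_B)(P_B/Q_A) = -6.1000 × 34.6/2220.34 ≈ -0.095.
%ΔQ_A ≈ ε × %ΔP_B = -0.095 × (20.1%) = -1.9%.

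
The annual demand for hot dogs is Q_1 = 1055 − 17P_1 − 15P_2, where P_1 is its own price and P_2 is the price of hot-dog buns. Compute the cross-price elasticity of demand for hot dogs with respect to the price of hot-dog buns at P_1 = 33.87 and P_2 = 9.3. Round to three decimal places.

-0.411

At P_1 = 33.87 and P_2 = 9.3: Q_1 = 339.71.
∂Q_1/∂P_2 = -15.
ε = (∂Q_1/∂P_2)(P_2/Q_1) = -15 × (9.3/339.71) ≈ -0.411.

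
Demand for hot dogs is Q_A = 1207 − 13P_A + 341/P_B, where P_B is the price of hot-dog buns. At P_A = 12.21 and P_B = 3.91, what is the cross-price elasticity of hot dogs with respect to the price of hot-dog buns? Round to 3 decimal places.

-0.077

At P_A = 12.21 and P_B = 3.91: Q_A = 1135.482.
∂Q_A/∂P_B = −341/P_B² = -22.3049.
ε = (∂Q_A/∂P_B)(P_B/Q_A) = -22.3049 × (3.91/1135.482) ≈ -0.077.
ε < 0: complements.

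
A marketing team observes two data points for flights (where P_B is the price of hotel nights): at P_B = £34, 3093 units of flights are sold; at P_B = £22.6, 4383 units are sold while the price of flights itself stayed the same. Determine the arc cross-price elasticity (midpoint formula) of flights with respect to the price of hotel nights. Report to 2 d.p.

ΔQ_A = 4383 − 3093 = 1290; ΔP_B = 22.6 − 34 = -11.4.
Midpoints: Q̄_A = 3738.0, P̄_B = 28.30.
ε = (ΔQ_A/Q̄_A)/(ΔP_B/P̄_B) = (1290/3738.0)/(-11.4/28.30) ≈ -0.86.
ε < 0: flights and hotel nights are complements.

-0.86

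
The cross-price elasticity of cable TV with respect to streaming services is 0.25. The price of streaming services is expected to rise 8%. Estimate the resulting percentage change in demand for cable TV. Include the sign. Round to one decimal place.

2.0%

%ΔQ ≈ ε × %ΔP of streaming services = 0.25 × (8%) = 2.0%.
Demand for cable TV rises by about 2.0%.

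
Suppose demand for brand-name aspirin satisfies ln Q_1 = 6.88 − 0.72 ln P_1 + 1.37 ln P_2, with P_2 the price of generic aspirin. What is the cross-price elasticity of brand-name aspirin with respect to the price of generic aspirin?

In a log-linear (constant-elasticity) demand function, the coefficient on ln P_2 is the cross-price elasticity.
ε = 1.37. Positive, so brand-name aspirin and generic aspirin are substitutes.

1.37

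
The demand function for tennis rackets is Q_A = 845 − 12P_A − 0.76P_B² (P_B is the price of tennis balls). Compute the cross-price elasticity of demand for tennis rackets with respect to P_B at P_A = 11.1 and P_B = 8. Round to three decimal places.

At P_A = 11.1 and P_B = 8: Q_A = 663.16.
∂Q_A/∂P_B = -1.52P_B = -1.52(8) = -12.1600.
ε = (∂Q_A/∂P_B)(P_B/Q_A) = -12.1600 × (8/663.16) ≈ -0.147.
ε < 0: complements.

-0.147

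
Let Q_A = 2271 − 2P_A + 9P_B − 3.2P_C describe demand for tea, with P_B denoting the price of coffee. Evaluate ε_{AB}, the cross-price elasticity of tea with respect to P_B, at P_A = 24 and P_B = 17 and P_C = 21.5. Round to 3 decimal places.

0.066

At P_A = 24 and P_B = 17 and P_C = 21.5: Q_A = 2307.2.
∂Q_A/∂P_B = 9.
ε = (∂Q_A/∂P_B)(P_B/Q_A) = 9 × (17/2307.2) ≈ 0.066.
Since ε > 0, tea and coffee are substitutes.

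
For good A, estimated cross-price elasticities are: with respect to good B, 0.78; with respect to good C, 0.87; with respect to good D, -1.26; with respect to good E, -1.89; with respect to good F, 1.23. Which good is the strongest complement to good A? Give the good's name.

good E

Complements have ε < 0. The most negative value is -1.89 (good E).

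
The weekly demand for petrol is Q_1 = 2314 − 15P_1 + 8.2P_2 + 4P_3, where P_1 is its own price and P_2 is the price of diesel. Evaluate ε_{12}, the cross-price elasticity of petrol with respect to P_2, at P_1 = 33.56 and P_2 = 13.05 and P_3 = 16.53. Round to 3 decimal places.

0.054

At P_1 = 33.56 and P_2 = 13.05 and P_3 = 16.53: Q_1 = 1983.73.
∂Q_1/∂P_2 = 8.2.
ε = (∂Q_1/∂P_2)(P_2/Q_1) = 8.2 × (13.05/1983.73) ≈ 0.054.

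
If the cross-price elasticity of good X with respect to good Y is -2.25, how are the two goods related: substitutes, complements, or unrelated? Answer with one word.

ε = -2.25 < 0, so a higher price of good Y lowers demand for good X: complements.

complements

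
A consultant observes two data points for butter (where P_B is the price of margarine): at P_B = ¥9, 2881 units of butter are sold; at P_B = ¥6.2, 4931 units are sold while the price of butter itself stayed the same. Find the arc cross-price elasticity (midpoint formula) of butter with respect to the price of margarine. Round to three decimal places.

-1.425

ΔQ_A = 4931 − 2881 = 2050; ΔP_B = 6.2 − 9 = -2.8.
Midpoints: Q̄_A = 3906.0, P̄_B = 7.60.
ε = (ΔQ_A/Q̄_A)/(ΔP_B/P̄_B) = (2050/3906.0)/(-2.8/7.60) ≈ -1.425.
ε < 0: butter and margarine are complements.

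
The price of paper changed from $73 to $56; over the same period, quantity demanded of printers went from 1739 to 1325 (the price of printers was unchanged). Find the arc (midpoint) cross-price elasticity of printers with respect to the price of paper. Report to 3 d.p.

1.025

ΔQ_A = 1325 − 1739 = -414; ΔP_B = 56 − 73 = -17.
Midpoints: Q̄_A = 1532.0, P̄_B = 64.50.
ε = (ΔQ_A/Q̄_A)/(ΔP_B/P̄_B) = (-414/1532.0)/(-17/64.50) ≈ 1.025.
ε > 0: printers and paper are substitutes.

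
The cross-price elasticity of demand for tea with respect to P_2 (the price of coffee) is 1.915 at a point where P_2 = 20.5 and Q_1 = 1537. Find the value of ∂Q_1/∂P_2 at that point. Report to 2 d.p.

143.58

ε = (∂Q_1/∂P_2)·(P_2/Q_1) ⇒ ∂Q_1/∂P_2 = ε·Q_1/P_2 = 1.915 × 1537/20.5 ≈ 143.58.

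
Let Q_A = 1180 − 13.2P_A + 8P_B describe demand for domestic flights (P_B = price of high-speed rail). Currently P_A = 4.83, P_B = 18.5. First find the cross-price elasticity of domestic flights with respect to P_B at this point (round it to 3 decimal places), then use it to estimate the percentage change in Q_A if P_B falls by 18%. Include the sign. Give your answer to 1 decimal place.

-2.1%

At P_A = 4.83, P_B = 18.5: Q_A = 1264.244.
∂Q_A/∂P_B = 8.
ε = (∂Q_A/∂P_B)(P_B/Q_A) = 8.0000 × 18.5/1264.244 ≈ 0.117.
%ΔQ_A ≈ ε × %ΔP_B = 0.117 × (-18%) = -2.1%.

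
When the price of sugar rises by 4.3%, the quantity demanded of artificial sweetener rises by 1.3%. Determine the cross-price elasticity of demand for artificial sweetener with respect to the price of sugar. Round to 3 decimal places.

ε = (%ΔQ of artificial sweetener) / (%ΔP of sugar) = (1.3%) / (4.3%) ≈ 0.302.
Positive cross-price elasticity: substitutes.

0.302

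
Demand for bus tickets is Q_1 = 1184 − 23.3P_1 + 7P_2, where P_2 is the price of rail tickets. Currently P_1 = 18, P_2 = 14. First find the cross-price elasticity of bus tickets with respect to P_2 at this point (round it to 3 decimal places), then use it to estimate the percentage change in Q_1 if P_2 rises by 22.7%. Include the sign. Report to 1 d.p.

At P_1 = 18, P_2 = 14: Q_1 = 862.6.
∂Q_1/∂P_2 = 7.
ε = (∂Q_1/∂P_2)(P_2/Q_1) = 7.0000 × 14/862.6 ≈ 0.114.
%ΔQ_1 ≈ ε × %ΔP_2 = 0.114 × (22.7%) = 2.6%.

2.6%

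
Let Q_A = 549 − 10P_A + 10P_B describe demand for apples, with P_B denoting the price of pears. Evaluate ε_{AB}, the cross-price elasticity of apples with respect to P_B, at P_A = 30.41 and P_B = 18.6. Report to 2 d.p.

At P_A = 30.41 and P_B = 18.6: Q_A = 430.9.
∂Q_A/∂P_B = 10.
ε = (∂Q_A/∂P_B)(P_B/Q_A) = 10 × (18.6/430.9) ≈ 0.43.
Since ε > 0, apples and pears are substitutes.

0.43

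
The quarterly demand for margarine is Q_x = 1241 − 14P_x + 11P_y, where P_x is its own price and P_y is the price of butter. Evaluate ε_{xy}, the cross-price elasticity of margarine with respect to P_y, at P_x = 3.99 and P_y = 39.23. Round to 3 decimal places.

0.267

At P_x = 3.99 and P_y = 39.23: Q_x = 1616.67.
∂Q_x/∂P_y = 11.
ε = (∂Q_x/∂P_y)(P_y/Q_x) = 11 × (39.23/1616.67) ≈ 0.267.
Since ε > 0, margarine and butter are substitutes.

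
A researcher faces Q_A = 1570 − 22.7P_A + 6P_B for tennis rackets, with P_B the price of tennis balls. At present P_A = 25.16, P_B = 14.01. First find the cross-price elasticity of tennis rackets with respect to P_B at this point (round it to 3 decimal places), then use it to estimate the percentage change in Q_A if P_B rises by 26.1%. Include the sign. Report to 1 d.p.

At P_A = 25.16, P_B = 14.01: Q_A = 1082.928.
∂Q_A/∂P_B = 6.
ε = (∂Q_A/∂P_B)(P_B/Q_A) = 6.0000 × 14.01/1082.928 ≈ 0.078.
%ΔQ_A ≈ ε × %ΔP_B = 0.078 × (26.1%) = 2.0%.

2.0%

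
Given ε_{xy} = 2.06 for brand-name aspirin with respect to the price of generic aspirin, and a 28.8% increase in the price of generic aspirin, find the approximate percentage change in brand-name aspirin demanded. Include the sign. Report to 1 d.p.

59.3%

%ΔQ ≈ ε × %ΔP of generic aspirin = 2.06 × (28.8%) = 59.3%.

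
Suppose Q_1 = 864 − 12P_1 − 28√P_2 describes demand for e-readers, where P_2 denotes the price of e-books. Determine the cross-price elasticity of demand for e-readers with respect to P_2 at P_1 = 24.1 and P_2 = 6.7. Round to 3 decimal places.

At P_1 = 24.1 and P_2 = 6.7: Q_1 = 502.324.
∂Q_1/∂P_2 = -28/(2√P_2) = -28/(2√6.7) = -5.4087.
ε = (∂Q_1/∂P_2)(P_2/Q_1) = -5.4087 × (6.7/502.324) ≈ -0.072.
ε < 0: complements.

-0.072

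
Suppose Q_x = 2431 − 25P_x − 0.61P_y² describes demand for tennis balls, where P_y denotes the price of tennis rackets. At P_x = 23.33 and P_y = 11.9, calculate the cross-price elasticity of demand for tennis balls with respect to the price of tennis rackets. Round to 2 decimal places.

At P_x = 23.33 and P_y = 11.9: Q_x = 1761.368.
∂Q_x/∂P_y = -1.22P_y = -1.22(11.9) = -14.5180.
ε = (∂Q_x/∂P_y)(P_y/Q_x) = -14.5180 × (11.9/1761.368) ≈ -0.10.

-0.10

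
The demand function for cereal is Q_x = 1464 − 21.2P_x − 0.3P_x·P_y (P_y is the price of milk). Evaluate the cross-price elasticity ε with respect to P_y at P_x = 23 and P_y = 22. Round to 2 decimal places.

-0.18

At P_x = 23 and P_y = 22: Q_x = 824.6.
∂Q_x/∂P_y = -0.3P_x = -0.3(23) = -6.9000.
ε = (∂Q_x/∂P_y)(P_y/Q_x) = -6.9000 × (22/824.6) ≈ -0.18.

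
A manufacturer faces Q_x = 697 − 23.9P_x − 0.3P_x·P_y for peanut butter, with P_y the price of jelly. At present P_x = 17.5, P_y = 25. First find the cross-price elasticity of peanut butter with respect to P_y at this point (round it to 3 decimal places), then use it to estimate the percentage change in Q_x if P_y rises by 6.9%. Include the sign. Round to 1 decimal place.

-6.1%

At P_x = 17.5, P_y = 25: Q_x = 147.5.
∂Q_x/∂P_y = -0.3P_x = -5.2500.
ε = (∂Q_x/∂P_y)(P_y/Q_x) = -5.2500 × 25/147.5 ≈ -0.890.
%ΔQ_x ≈ ε × %ΔP_y = -0.890 × (6.9%) = -6.1%.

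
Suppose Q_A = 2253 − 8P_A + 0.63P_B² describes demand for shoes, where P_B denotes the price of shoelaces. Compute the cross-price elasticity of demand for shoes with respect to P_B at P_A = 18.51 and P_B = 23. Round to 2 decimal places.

0.27

At P_A = 18.51 and P_B = 23: Q_A = 2438.19.
∂Q_A/∂P_B = 1.26P_B = 1.26(23) = 28.9800.
ε = (∂Q_A/∂P_B)(P_B/Q_A) = 28.9800 × (23/2438.19) ≈ 0.27.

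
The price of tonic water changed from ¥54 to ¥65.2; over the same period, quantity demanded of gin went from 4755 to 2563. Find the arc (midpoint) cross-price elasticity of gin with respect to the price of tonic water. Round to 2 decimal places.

ΔQ_A = 2563 − 4755 = -2192; ΔP_B = 65.2 − 54 = 11.2.
Midpoints: Q̄_A = 3659.0, P̄_B = 59.60.
ε = (ΔQ_A/Q̄_A)/(ΔP_B/P̄_B) = (-2192/3659.0)/(11.2/59.60) ≈ -3.19.
ε < 0: gin and tonic water are complements.

-3.19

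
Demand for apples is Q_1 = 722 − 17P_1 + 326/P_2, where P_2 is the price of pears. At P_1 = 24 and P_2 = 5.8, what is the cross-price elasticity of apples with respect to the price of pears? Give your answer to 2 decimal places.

At P_1 = 24 and P_2 = 5.8: Q_1 = 370.207.
∂Q_1/∂P_2 = −326/P_2² = -9.6908.
ε = (∂Q_1/∂P_2)(P_2/Q_1) = -9.6908 × (5.8/370.207) ≈ -0.15.

-0.15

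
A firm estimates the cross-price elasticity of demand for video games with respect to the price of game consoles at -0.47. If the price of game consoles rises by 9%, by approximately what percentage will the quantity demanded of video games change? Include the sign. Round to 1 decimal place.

-4.2%

%ΔQ ≈ ε × %ΔP of game consoles = -0.47 × (9%) = -4.2%.
Demand for video games falls by about 4.2%.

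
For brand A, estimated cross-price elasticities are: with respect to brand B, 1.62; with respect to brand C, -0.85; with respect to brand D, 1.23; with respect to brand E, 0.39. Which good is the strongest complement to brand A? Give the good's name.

brand C

Complements have ε < 0. The most negative value is -0.85 (brand C).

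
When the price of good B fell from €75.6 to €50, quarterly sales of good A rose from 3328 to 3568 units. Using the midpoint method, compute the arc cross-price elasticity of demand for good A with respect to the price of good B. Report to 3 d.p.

-0.171

ΔQ_A = 3568 − 3328 = 240; ΔP_B = 50 − 75.6 = -25.6.
Midpoints: Q̄_A = 3448.0, P̄_B = 62.80.
ε = (ΔQ_A/Q̄_A)/(ΔP_B/P̄_B) = (240/3448.0)/(-25.6/62.80) ≈ -0.171.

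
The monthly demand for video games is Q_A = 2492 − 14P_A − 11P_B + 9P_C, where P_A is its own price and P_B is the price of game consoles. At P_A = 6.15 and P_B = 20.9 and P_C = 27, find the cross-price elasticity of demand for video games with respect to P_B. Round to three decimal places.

At P_A = 6.15 and P_B = 20.9 and P_C = 27: Q_A = 2419.
∂Q_A/∂P_B = -11.
ε = (∂Q_A/∂P_B)(P_B/Q_A) = -11 × (20.9/2419) ≈ -0.095.
Since ε < 0, video games and game consoles are complements.

-0.095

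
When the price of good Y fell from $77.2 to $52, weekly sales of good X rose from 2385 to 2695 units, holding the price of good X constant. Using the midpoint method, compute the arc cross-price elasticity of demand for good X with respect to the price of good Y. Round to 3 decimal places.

-0.313

ΔQ_X = 2695 − 2385 = 310; ΔP_Y = 52 − 77.2 = -25.2.
Midpoints: Q̄_X = 2540.0, P̄_Y = 64.60.
ε = (ΔQ_X/Q̄_X)/(ΔP_Y/P̄_Y) = (310/2540.0)/(-25.2/64.60) ≈ -0.313.
ε < 0: good X and good Y are complements.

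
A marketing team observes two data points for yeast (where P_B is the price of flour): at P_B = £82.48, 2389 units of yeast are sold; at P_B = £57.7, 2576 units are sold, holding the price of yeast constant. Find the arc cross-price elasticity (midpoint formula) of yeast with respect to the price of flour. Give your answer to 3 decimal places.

ΔQ_A = 2576 − 2389 = 187; ΔP_B = 57.7 − 82.48 = -24.78.
Midpoints: Q̄_A = 2482.5, P̄_B = 70.09.
ε = (ΔQ_A/Q̄_A)/(ΔP_B/P̄_B) = (187/2482.5)/(-24.78/70.09) ≈ -0.213.
ε < 0: yeast and flour are complements.

-0.213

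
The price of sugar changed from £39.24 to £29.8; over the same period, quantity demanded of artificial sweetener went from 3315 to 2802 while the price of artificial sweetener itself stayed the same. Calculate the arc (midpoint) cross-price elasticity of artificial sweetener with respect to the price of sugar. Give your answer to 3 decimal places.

0.613

ΔQ_A = 2802 − 3315 = -513; ΔP_B = 29.8 − 39.24 = -9.44.
Midpoints: Q̄_A = 3058.5, P̄_B = 34.52.
ε = (ΔQ_A/Q̄_A)/(ΔP_B/P̄_B) = (-513/3058.5)/(-9.44/34.52) ≈ 0.613.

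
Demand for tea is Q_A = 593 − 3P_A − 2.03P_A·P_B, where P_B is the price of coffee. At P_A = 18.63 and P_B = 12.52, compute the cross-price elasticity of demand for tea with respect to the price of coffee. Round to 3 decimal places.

At P_A = 18.63 and P_B = 12.52: Q_A = 63.617.
∂Q_A/∂P_B = -2.03P_A = -2.03(18.63) = -37.8189.
ε = (∂Q_A/∂P_B)(P_B/Q_A) = -37.8189 × (12.52/63.617) ≈ -7.443.

-7.443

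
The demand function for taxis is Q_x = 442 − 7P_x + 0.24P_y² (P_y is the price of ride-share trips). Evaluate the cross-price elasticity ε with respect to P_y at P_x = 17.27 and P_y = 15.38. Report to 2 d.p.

At P_x = 17.27 and P_y = 15.38: Q_x = 377.881.
∂Q_x/∂P_y = 0.48P_y = 0.48(15.38) = 7.3824.
ε = (∂Q_x/∂P_y)(P_y/Q_x) = 7.3824 × (15.38/377.881) ≈ 0.30.

0.30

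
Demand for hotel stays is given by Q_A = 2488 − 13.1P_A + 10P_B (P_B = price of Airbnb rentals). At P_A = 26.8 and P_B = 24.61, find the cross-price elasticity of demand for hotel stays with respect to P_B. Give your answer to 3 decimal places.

At P_A = 26.8 and P_B = 24.61: Q_A = 2383.02.
∂Q_A/∂P_B = 10.
ε = (∂Q_A/∂P_B)(P_B/Q_A) = 10 × (24.61/2383.02) ≈ 0.103.
Since ε > 0, hotel stays and Airbnb rentals are substitutes.

0.103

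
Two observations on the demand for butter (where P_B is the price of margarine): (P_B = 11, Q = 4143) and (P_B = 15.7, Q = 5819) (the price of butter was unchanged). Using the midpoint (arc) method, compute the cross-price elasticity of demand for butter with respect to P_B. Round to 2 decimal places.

ΔQ_A = 5819 − 4143 = 1676; ΔP_B = 15.7 − 11 = 4.7.
Midpoints: Q̄_A = 4981.0, P̄_B = 13.35.
ε = (ΔQ_A/Q̄_A)/(ΔP_B/P̄_B) = (1676/4981.0)/(4.7/13.35) ≈ 0.96.

0.96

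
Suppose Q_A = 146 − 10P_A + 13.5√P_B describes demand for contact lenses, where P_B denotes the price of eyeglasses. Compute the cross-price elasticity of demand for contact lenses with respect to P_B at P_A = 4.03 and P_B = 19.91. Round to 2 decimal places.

0.18

At P_A = 4.03 and P_B = 19.91: Q_A = 165.938.
∂Q_A/∂P_B = 13.5/(2√P_B) = 13.5/(2√19.91) = 1.5128.
ε = (∂Q_A/∂P_B)(P_B/Q_A) = 1.5128 × (19.91/165.938) ≈ 0.18.
ε > 0: substitutes.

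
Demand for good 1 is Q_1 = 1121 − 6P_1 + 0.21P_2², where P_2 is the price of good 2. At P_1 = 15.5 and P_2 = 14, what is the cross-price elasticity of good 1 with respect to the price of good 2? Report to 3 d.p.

0.077

At P_1 = 15.5 and P_2 = 14: Q_1 = 1069.16.
∂Q_1/∂P_2 = 0.42P_2 = 0.42(14) = 5.8800.
ε = (∂Q_1/∂P_2)(P_2/Q_1) = 5.8800 × (14/1069.16) ≈ 0.077.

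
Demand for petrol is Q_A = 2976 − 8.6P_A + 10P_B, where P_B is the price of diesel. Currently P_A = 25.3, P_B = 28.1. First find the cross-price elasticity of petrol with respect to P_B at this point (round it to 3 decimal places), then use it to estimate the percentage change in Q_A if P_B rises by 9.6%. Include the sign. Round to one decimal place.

At P_A = 25.3, P_B = 28.1: Q_A = 3039.42.
∂Q_A/∂P_B = 10.
ε = (∂Q_A/∂P_B)(P_B/Q_A) = 10.0000 × 28.1/3039.42 ≈ 0.092.
%ΔQ_A ≈ ε × %ΔP_B = 0.092 × (9.6%) = 0.9%.

0.9%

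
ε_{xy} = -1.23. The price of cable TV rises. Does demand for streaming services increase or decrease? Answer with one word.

ε < 0 and the price of cable TV rises, so the quantity of streaming services moves in the opposite direction: it decreases.

decrease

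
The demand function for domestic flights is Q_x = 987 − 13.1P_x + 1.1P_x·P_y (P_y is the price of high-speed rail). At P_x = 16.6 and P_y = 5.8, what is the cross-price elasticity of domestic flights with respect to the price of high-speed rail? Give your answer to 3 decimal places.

At P_x = 16.6 and P_y = 5.8: Q_x = 875.448.
∂Q_x/∂P_y = 1.1P_x = 1.1(16.6) = 18.2600.
ε = (∂Q_x/∂P_y)(P_y/Q_x) = 18.2600 × (5.8/875.448) ≈ 0.121.

0.121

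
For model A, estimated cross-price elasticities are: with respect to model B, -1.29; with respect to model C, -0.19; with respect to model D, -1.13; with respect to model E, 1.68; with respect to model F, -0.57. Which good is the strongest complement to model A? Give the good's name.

model B

Complements have ε < 0. The most negative value is -1.29 (model B).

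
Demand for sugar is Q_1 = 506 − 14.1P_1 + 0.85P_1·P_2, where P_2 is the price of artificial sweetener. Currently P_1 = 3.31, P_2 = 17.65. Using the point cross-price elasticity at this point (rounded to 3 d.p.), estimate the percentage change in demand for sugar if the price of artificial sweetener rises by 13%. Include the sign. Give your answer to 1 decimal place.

At P_1 = 3.31, P_2 = 17.65: Q_1 = 508.987.
∂Q_1/∂P_2 = 0.85P_1 = 2.8135.
ε = (∂Q_1/∂P_2)(P_2/Q_1) = 2.8135 × 17.65/508.987 ≈ 0.098.
%ΔQ_1 ≈ ε × %ΔP_2 = 0.098 × (13%) = 1.3%.

1.3%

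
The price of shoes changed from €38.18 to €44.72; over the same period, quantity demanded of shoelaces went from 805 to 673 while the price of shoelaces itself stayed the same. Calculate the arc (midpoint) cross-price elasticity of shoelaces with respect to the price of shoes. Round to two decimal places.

-1.13

ΔQ_A = 673 − 805 = -132; ΔP_B = 44.72 − 38.18 = 6.54.
Midpoints: Q̄_A = 739.0, P̄_B = 41.45.
ε = (ΔQ_A/Q̄_A)/(ΔP_B/P̄_B) = (-132/739.0)/(6.54/41.45) ≈ -1.13.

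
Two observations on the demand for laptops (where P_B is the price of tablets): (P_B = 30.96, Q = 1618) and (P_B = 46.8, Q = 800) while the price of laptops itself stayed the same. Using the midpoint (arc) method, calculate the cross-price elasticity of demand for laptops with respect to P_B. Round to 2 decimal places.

-1.66

ΔQ_A = 800 − 1618 = -818; ΔP_B = 46.8 − 30.96 = 15.84.
Midpoints: Q̄_A = 1209.0, P̄_B = 38.88.
ε = (ΔQ_A/Q̄_A)/(ΔP_B/P̄_B) = (-818/1209.0)/(15.84/38.88) ≈ -1.66.
ε < 0: laptops and tablets are complements.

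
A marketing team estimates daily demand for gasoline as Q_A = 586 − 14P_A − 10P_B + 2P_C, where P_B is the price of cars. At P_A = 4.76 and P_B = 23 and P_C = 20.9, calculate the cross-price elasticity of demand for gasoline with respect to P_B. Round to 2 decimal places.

At P_A = 4.76 and P_B = 23 and P_C = 20.9: Q_A = 331.16.
∂Q_A/∂P_B = -10.
ε = (∂Q_A/∂P_B)(P_B/Q_A) = -10 × (23/331.16) ≈ -0.69.
Since ε < 0, gasoline and cars are complements.

-0.69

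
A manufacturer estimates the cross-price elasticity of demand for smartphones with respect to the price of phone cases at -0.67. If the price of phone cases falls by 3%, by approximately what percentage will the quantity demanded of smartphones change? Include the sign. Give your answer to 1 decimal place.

%ΔQ ≈ ε × %ΔP of phone cases = -0.67 × (-3%) = 2.0%.
Demand for smartphones rises by about 2.0%.

2.0%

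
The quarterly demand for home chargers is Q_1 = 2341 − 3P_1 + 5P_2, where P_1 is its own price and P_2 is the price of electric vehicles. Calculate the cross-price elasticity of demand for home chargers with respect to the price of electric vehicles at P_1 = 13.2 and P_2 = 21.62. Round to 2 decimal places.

0.04

At P_1 = 13.2 and P_2 = 21.62: Q_1 = 2409.5.
∂Q_1/∂P_2 = 5.
ε = (∂Q_1/∂P_2)(P_2/Q_1) = 5 × (21.62/2409.5) ≈ 0.04.
Since ε > 0, home chargers and electric vehicles are substitutes.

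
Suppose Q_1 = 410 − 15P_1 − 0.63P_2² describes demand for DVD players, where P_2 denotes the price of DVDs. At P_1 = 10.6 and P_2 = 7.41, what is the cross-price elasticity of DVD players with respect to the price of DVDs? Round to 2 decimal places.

At P_1 = 10.6 and P_2 = 7.41: Q_1 = 216.408.
∂Q_1/∂P_2 = -1.26P_2 = -1.26(7.41) = -9.3366.
ε = (∂Q_1/∂P_2)(P_2/Q_1) = -9.3366 × (7.41/216.408) ≈ -0.32.

-0.32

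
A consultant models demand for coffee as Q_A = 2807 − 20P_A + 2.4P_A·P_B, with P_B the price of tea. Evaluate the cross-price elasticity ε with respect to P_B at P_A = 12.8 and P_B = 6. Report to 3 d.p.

0.067

At P_A = 12.8 and P_B = 6: Q_A = 2735.32.
∂Q_A/∂P_B = 2.4P_A = 2.4(12.8) = 30.7200.
ε = (∂Q_A/∂P_B)(P_B/Q_A) = 30.7200 × (6/2735.32) ≈ 0.067.
ε > 0: substitutes.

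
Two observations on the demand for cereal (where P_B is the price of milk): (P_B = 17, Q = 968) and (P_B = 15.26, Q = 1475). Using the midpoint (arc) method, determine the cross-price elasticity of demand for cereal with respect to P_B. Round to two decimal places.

-3.85

ΔQ_A = 1475 − 968 = 507; ΔP_B = 15.26 − 17 = -1.74.
Midpoints: Q̄_A = 1221.5, P̄_B = 16.13.
ε = (ΔQ_A/Q̄_A)/(ΔP_B/P̄_B) = (507/1221.5)/(-1.74/16.13) ≈ -3.85.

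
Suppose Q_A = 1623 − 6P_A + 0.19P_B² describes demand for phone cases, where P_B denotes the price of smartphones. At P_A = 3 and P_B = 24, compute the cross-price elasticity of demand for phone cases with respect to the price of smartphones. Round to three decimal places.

At P_A = 3 and P_B = 24: Q_A = 1714.44.
∂Q_A/∂P_B = 0.38P_B = 0.38(24) = 9.1200.
ε = (∂Q_A/∂P_B)(P_B/Q_A) = 9.1200 × (24/1714.44) ≈ 0.128.
ε > 0: substitutes.

0.128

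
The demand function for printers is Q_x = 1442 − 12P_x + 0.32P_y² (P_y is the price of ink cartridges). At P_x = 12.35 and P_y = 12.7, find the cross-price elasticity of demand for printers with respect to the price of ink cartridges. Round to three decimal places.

0.077

At P_x = 12.35 and P_y = 12.7: Q_x = 1345.413.
∂Q_x/∂P_y = 0.64P_y = 0.64(12.7) = 8.1280.
ε = (∂Q_x/∂P_y)(P_y/Q_x) = 8.1280 × (12.7/1345.413) ≈ 0.077.
ε > 0: substitutes.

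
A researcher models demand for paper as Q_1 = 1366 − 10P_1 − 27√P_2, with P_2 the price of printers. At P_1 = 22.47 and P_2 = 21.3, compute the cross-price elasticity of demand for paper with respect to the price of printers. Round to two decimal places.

At P_1 = 22.47 and P_2 = 21.3: Q_1 = 1016.690.
∂Q_1/∂P_2 = -27/(2√P_2) = -27/(2√21.3) = -2.9251.
ε = (∂Q_1/∂P_2)(P_2/Q_1) = -2.9251 × (21.3/1016.690) ≈ -0.06.
ε < 0: complements.

-0.06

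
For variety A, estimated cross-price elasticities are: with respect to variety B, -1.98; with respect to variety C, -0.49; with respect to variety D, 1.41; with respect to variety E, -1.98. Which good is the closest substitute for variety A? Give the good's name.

variety D

Substitutes have ε > 0. Among the positive values, 1.41 (variety D) is largest.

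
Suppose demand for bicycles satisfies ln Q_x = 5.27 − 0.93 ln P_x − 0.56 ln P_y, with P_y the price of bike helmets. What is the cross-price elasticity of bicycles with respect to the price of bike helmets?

-0.56

In a log-linear (constant-elasticity) demand function, the coefficient on ln P_y is the cross-price elasticity.
ε = -0.56. Negative, so bicycles and bike helmets are complements.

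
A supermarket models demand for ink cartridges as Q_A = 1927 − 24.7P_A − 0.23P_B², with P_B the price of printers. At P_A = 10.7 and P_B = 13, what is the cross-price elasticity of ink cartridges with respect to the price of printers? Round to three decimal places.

At P_A = 10.7 and P_B = 13: Q_A = 1623.84.
∂Q_A/∂P_B = -0.46P_B = -0.46(13) = -5.9800.
ε = (∂Q_A/∂P_B)(P_B/Q_A) = -5.9800 × (13/1623.84) ≈ -0.048.
ε < 0: complements.

-0.048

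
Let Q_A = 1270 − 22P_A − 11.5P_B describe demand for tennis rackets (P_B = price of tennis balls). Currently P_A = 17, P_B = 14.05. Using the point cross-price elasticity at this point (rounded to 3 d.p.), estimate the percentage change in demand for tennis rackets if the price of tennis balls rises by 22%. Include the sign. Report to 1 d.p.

At P_A = 17, P_B = 14.05: Q_A = 734.425.
∂Q_A/∂P_B = -11.5.
ε = (∂Q_A/∂P_B)(P_B/Q_A) = -11.5000 × 14.05/734.425 ≈ -0.220.
%ΔQ_A ≈ ε × %ΔP_B = -0.220 × (22%) = -4.8%.

-4.8%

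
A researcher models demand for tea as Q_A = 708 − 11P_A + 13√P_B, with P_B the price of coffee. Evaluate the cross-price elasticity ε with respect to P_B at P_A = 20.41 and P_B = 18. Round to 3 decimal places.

0.051

At P_A = 20.41 and P_B = 18: Q_A = 538.644.
∂Q_A/∂P_B = 13/(2√P_B) = 13/(2√18) = 1.5321.
ε = (∂Q_A/∂P_B)(P_B/Q_A) = 1.5321 × (18/538.644) ≈ 0.051.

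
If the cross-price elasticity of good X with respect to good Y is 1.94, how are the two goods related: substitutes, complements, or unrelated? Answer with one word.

substitutes

ε = 1.94 > 0, so a higher price of good Y raises demand for good X: substitutes.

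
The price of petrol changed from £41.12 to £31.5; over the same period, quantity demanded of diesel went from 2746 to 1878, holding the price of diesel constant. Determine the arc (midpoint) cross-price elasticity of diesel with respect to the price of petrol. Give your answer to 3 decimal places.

ΔQ_A = 1878 − 2746 = -868; ΔP_B = 31.5 − 41.12 = -9.62.
Midpoints: Q̄_A = 2312.0, P̄_B = 36.31.
ε = (ΔQ_A/Q̄_A)/(ΔP_B/P̄_B) = (-868/2312.0)/(-9.62/36.31) ≈ 1.417.
ε > 0: diesel and petrol are substitutes.

1.417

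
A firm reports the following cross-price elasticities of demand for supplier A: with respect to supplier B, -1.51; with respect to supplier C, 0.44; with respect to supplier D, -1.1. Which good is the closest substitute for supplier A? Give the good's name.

Substitutes have ε > 0. Among the positive values, 0.44 (supplier C) is largest.

supplier C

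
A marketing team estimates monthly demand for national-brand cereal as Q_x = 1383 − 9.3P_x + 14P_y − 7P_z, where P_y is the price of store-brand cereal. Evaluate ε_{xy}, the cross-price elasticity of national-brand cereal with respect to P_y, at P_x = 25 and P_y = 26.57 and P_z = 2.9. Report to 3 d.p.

0.248

At P_x = 25 and P_y = 26.57 and P_z = 2.9: Q_x = 1502.18.
∂Q_x/∂P_y = 14.
ε = (∂Q_x/∂P_y)(P_y/Q_x) = 14 × (26.57/1502.18) ≈ 0.248.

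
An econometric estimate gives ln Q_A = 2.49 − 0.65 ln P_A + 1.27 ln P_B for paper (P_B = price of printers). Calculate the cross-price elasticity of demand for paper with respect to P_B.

In a log-linear (constant-elasticity) demand function, the coefficient on ln P_B is the cross-price elasticity.
ε = 1.27. Positive, so paper and printers are substitutes.

1.27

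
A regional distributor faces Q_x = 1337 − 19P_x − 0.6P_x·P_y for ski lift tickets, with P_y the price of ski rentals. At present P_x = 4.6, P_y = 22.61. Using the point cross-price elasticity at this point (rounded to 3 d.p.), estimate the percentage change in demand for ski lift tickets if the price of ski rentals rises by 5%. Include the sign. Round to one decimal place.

-0.3%

At P_x = 4.6, P_y = 22.61: Q_x = 1187.196.
∂Q_x/∂P_y = -0.6P_x = -2.7600.
ε = (∂Q_x/∂P_y)(P_y/Q_x) = -2.7600 × 22.61/1187.196 ≈ -0.053.
%ΔQ_x ≈ ε × %ΔP_y = -0.053 × (5%) = -0.3%.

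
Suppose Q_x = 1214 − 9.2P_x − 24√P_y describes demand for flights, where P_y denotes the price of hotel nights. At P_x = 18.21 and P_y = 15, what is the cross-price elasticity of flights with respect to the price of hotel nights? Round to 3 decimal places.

At P_x = 18.21 and P_y = 15: Q_x = 953.516.
∂Q_x/∂P_y = -24/(2√P_y) = -24/(2√15) = -3.0984.
ε = (∂Q_x/∂P_y)(P_y/Q_x) = -3.0984 × (15/953.516) ≈ -0.049.
ε < 0: complements.

-0.049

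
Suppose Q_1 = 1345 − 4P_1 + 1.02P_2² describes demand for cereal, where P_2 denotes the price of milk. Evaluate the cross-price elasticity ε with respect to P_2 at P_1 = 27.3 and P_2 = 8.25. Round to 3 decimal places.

At P_1 = 27.3 and P_2 = 8.25: Q_1 = 1305.224.
∂Q_1/∂P_2 = 2.04P_2 = 2.04(8.25) = 16.8300.
ε = (∂Q_1/∂P_2)(P_2/Q_1) = 16.8300 × (8.25/1305.224) ≈ 0.106.

0.106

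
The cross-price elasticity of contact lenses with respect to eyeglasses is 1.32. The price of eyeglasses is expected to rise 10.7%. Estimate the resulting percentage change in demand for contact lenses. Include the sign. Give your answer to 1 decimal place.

14.1%

%ΔQ ≈ ε × %ΔP of eyeglasses = 1.32 × (10.7%) = 14.1%.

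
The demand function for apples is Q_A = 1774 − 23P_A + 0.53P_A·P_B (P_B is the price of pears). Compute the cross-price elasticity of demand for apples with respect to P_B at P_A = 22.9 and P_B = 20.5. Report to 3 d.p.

0.166

At P_A = 22.9 and P_B = 20.5: Q_A = 1496.109.
∂Q_A/∂P_B = 0.53P_A = 0.53(22.9) = 12.1370.
ε = (∂Q_A/∂P_B)(P_B/Q_A) = 12.1370 × (20.5/1496.109) ≈ 0.166.
ε > 0: substitutes.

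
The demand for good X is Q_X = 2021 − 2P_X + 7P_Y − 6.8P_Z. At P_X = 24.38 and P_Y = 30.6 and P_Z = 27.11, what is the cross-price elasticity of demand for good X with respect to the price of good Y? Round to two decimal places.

0.11

At P_X = 24.38 and P_Y = 30.6 and P_Z = 27.11: Q_X = 2002.092.
∂Q_X/∂P_Y = 7.
ε = (∂Q_X/∂P_Y)(P_Y/Q_X) = 7 × (30.6/2002.092) ≈ 0.11.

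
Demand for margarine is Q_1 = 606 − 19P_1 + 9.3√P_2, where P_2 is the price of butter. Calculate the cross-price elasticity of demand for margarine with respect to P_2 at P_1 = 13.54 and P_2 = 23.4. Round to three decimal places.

0.057

At P_1 = 13.54 and P_2 = 23.4: Q_1 = 393.727.
∂Q_1/∂P_2 = 9.3/(2√P_2) = 9.3/(2√23.4) = 0.9613.
ε = (∂Q_1/∂P_2)(P_2/Q_1) = 0.9613 × (23.4/393.727) ≈ 0.057.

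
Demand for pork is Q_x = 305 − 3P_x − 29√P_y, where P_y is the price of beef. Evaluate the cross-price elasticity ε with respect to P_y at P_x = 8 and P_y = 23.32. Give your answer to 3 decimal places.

-0.497

At P_x = 8 and P_y = 23.32: Q_x = 140.957.
∂Q_x/∂P_y = -29/(2√P_y) = -29/(2√23.32) = -3.0026.
ε = (∂Q_x/∂P_y)(P_y/Q_x) = -3.0026 × (23.32/140.957) ≈ -0.497.
ε < 0: complements.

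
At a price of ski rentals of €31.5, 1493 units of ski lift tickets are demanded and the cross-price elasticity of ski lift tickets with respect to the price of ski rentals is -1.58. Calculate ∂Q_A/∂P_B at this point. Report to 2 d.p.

-74.89

ε = (∂Q_A/∂P_B)·(P_B/Q_A) ⇒ ∂Q_A/∂P_B = ε·Q_A/P_B = -1.58 × 1493/31.5 ≈ -74.89.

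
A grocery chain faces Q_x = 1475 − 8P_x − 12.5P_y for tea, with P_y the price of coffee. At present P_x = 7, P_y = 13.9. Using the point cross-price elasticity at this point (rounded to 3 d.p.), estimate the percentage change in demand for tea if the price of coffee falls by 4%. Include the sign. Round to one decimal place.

At P_x = 7, P_y = 13.9: Q_x = 1245.25.
∂Q_x/∂P_y = -12.5.
ε = (∂Q_x/∂P_y)(P_y/Q_x) = -12.5000 × 13.9/1245.25 ≈ -0.140.
%ΔQ_x ≈ ε × %ΔP_y = -0.140 × (-4%) = 0.6%.

0.6%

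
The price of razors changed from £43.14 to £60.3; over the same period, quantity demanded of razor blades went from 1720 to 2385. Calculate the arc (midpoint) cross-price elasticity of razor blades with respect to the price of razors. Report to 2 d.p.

ΔQ_A = 2385 − 1720 = 665; ΔP_B = 60.3 − 43.14 = 17.16.
Midpoints: Q̄_A = 2052.5, P̄_B = 51.72.
ε = (ΔQ_A/Q̄_A)/(ΔP_B/P̄_B) = (665/2052.5)/(17.16/51.72) ≈ 0.98.

0.98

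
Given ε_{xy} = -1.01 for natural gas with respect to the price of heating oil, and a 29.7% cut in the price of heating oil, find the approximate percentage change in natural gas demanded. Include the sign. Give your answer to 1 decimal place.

30.0%

%ΔQ ≈ ε × %ΔP of heating oil = -1.01 × (-29.7%) = 30.0%.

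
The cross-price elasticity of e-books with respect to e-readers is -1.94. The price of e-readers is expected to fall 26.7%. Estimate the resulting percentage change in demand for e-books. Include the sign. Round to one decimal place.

%ΔQ ≈ ε × %ΔP of e-readers = -1.94 × (-26.7%) = 51.8%.

51.8%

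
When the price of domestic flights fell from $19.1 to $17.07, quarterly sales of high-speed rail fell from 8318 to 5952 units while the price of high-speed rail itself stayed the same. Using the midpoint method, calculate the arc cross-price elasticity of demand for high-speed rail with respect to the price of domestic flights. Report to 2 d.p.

2.95

ΔQ_A = 5952 − 8318 = -2366; ΔP_B = 17.07 − 19.1 = -2.03.
Midpoints: Q̄_A = 7135.0, P̄_B = 18.09.
ε = (ΔQ_A/Q̄_A)/(ΔP_B/P̄_B) = (-2366/7135.0)/(-2.03/18.09) ≈ 2.95.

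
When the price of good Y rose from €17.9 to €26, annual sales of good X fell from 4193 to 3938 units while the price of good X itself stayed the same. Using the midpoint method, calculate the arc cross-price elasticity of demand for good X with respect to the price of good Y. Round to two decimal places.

ΔQ_X = 3938 − 4193 = -255; ΔP_Y = 26 − 17.9 = 8.1.
Midpoints: Q̄_X = 4065.5, P̄_Y = 21.95.
ε = (ΔQ_X/Q̄_X)/(ΔP_Y/P̄_Y) = (-255/4065.5)/(8.1/21.95) ≈ -0.17.

-0.17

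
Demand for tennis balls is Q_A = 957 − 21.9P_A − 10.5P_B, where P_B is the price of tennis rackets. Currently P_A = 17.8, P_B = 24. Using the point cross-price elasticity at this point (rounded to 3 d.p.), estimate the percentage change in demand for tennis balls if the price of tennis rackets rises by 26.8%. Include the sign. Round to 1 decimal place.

At P_A = 17.8, P_B = 24: Q_A = 315.18.
∂Q_A/∂P_B = -10.5.
ε = (∂Q_A/∂P_B)(P_B/Q_A) = -10.5000 × 24/315.18 ≈ -0.800.
%ΔQ_A ≈ ε × %ΔP_B = -0.800 × (26.8%) = -21.4%.

-21.4%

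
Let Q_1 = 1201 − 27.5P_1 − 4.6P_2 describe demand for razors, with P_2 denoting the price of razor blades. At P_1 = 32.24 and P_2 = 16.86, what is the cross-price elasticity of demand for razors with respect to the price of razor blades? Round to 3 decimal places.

-0.327

At P_1 = 32.24 and P_2 = 16.86: Q_1 = 236.844.
∂Q_1/∂P_2 = -4.6.
ε = (∂Q_1/∂P_2)(P_2/Q_1) = -4.6 × (16.86/236.844) ≈ -0.327.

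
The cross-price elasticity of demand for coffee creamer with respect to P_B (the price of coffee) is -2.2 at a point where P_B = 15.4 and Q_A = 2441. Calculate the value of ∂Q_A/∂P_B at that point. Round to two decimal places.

-348.71

ε = (∂Q_A/∂P_B)·(P_B/Q_A) ⇒ ∂Q_A/∂P_B = ε·Q_A/P_B = -2.2 × 2441/15.4 ≈ -348.71.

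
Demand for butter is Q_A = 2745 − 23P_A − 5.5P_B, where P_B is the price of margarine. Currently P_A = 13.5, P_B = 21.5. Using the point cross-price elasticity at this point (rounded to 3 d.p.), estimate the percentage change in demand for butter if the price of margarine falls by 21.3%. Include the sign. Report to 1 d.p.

At P_A = 13.5, P_B = 21.5: Q_A = 2316.25.
∂Q_A/∂P_B = -5.5.
ε = (∂Q_A/∂P_B)(P_B/Q_A) = -5.5000 × 21.5/2316.25 ≈ -0.051.
%ΔQ_A ≈ ε × %ΔP_B = -0.051 × (-21.3%) = 1.1%.

1.1%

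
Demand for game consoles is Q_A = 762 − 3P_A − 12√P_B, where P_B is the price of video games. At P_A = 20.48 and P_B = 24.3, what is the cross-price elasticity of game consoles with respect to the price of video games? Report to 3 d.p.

At P_A = 20.48 and P_B = 24.3: Q_A = 641.406.
∂Q_A/∂P_B = -12/(2√P_B) = -12/(2√24.3) = -1.2172.
ε = (∂Q_A/∂P_B)(P_B/Q_A) = -1.2172 × (24.3/641.406) ≈ -0.046.
ε < 0: complements.

-0.046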